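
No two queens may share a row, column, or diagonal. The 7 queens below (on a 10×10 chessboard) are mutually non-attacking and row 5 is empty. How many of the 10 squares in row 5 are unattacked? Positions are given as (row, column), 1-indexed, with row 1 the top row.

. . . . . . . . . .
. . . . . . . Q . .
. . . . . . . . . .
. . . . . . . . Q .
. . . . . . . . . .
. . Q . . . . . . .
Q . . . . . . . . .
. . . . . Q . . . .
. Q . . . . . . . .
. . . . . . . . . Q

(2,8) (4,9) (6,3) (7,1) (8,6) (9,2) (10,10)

(2,8) attacks row 5 at column 8 and diagonals 5.
(4,9) attacks row 5 at column 9 and diagonals 8, 10.
(6,3) attacks row 5 at column 3 and diagonals 2, 4.
(7,1) attacks row 5 at column 1 and diagonals 3.
(8,6) attacks row 5 at column 6 and diagonals 3, 9.
(9,2) attacks row 5 at column 2 and diagonals 6.
(10,10) attacks row 5 at column 10 and diagonals 5.
Attacked columns: {1, 2, 3, 4, 5, 6, 8, 9, 10}. Safe: {7}.

1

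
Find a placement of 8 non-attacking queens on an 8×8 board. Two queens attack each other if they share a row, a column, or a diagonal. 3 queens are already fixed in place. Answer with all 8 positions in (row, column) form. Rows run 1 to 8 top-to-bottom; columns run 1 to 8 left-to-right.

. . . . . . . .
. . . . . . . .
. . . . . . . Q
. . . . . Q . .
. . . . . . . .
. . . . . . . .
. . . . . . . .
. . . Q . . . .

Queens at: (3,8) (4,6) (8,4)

(1,1) (2,5) (3,8) (4,6) (5,3) (6,7) (7,2) (8,4)

Row 1: attacked by (3,8)→{6,8}; (4,6)→{3,6}; (8,4)→{4}. Safe: 1, 2, 5, 7. Place at column 1.
Row 2: attacked by (1,1)→{1,2}; (3,8)→{7,8}; (4,6)→{4,6,8}; (8,4)→{4}. Safe: 3, 5. Place at column 5.
Row 5: attacked by (1,1)→{1,5}; (2,5)→{2,5,8}; (3,8)→{6,8}; (4,6)→{5,6,7}; (8,4)→{1,4,7}. Safe: 3. Place at column 3.
Row 6: attacked by (1,1)→{1,6}; (2,5)→{1,5}; (3,8)→{5,8}; (4,6)→{4,6,8}; (5,3)→{2,3,4}; (8,4)→{2,4,6}. Safe: 7. Place at column 7.
Row 7: attacked by (1,1)→{1,7}; (2,5)→{5}; (3,8)→{4,8}; (4,6)→{3,6}; (5,3)→{1,3,5}; (6,7)→{6,7,8}; (8,4)→{3,4,5}. Safe: 2. Place at column 2.
Columns [1, 5, 8, 6, 3, 7, 2, 4], r−c [0, -3, -5, -2, 2, -1, 5, 4], r+c [2, 7, 11, 10, 8, 13, 9, 12] are all distinct, so no two queens attack.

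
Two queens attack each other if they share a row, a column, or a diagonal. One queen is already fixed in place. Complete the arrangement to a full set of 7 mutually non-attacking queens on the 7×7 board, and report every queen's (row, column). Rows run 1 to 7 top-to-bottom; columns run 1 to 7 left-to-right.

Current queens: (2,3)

(1,7) (2,3) (3,6) (4,2) (5,5) (6,1) (7,4)

Row 1: attacked by (2,3)→{2,3,4}. Safe: 1, 5, 6, 7. Place at column 7.
Row 3: attacked by (1,7)→{5,7}; (2,3)→{2,3,4}. Safe: 1, 6. Place at column 6.
Row 4: attacked by (1,7)→{4,7}; (2,3)→{1,3,5}; (3,6)→{5,6,7}. Safe: 2. Place at column 2.
Row 5: attacked by (1,7)→{3,7}; (2,3)→{3,6}; (3,6)→{4,6}; (4,2)→{1,2,3}. Safe: 5. Place at column 5.
Row 6: attacked by (1,7)→{2,7}; (2,3)→{3,7}; (3,6)→{3,6}; (4,2)→{2,4}; (5,5)→{4,5,6}. Safe: 1. Place at column 1.
Row 7: attacked by (1,7)→{1,7}; (2,3)→{3}; (3,6)→{2,6}; (4,2)→{2,5}; (5,5)→{3,5,7}; (6,1)→{1,2}. Safe: 4. Place at column 4.
Columns [7, 3, 6, 2, 5, 1, 4], r−c [-6, -1, -3, 2, 0, 5, 3], r+c [8, 5, 9, 6, 10, 7, 11] are all distinct, so no two queens attack.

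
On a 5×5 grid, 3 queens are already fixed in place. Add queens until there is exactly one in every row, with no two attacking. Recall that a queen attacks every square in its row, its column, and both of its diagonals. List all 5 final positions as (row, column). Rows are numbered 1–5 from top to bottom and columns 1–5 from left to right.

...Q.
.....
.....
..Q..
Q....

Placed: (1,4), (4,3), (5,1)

(1,4) (2,2) (3,5) (4,3) (5,1)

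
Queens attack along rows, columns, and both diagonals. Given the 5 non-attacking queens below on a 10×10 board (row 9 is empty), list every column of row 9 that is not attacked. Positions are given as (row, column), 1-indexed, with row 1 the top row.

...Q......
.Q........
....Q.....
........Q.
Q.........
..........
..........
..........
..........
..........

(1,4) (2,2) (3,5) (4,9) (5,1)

columns 3, 6, 7, 8, 10

(1,4) attacks row 9 at column 4.
(2,2) attacks row 9 at column 2 and diagonals 9.
(3,5) attacks row 9 at column 5.
(4,9) attacks row 9 at column 9 and diagonals 4.
(5,1) attacks row 9 at column 1 and diagonals 5.
Attacked columns: {1, 2, 4, 5, 9}. Safe: {3, 6, 7, 8, 10}.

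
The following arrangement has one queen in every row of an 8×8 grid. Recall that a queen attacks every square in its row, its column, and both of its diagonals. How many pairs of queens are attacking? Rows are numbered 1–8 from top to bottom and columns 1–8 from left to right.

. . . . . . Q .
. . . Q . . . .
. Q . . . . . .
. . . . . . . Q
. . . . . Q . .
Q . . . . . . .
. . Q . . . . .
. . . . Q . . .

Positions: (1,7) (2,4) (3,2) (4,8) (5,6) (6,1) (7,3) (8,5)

0

All columns are distinct and no two queens satisfy |Δrow| = |Δcol|, so no pair attacks.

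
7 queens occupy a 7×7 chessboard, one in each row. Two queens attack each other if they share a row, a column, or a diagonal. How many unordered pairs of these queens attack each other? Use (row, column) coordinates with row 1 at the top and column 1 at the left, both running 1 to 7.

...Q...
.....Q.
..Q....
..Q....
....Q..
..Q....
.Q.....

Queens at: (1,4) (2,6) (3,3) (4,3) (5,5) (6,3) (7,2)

5

Same column: (3,3)–(4,3) (column 3); (3,3)–(6,3) (column 3); (4,3)–(6,3) (column 3).
Same diagonal: (3,3)–(5,5) (|3−5| = |3−5| = 2); (6,3)–(7,2) (|6−7| = |3−2| = 1).
Total attacking pairs: 5.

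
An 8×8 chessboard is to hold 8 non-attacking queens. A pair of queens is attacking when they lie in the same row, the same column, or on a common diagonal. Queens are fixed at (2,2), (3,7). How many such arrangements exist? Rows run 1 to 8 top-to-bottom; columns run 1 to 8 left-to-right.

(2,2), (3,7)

5

Branch on row 1: col 4 → 3; col 6 → 2; col 8 → 0.
Sum: 3 + 2 + 0 = 5.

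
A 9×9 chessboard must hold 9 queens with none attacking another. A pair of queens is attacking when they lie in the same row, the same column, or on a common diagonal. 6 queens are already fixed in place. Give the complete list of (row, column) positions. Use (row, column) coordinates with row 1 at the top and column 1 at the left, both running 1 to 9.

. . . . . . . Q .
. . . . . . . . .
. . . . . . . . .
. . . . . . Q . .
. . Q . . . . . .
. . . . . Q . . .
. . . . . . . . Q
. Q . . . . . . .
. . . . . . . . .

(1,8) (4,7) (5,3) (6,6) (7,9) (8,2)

(1,8) (2,1) (3,4) (4,7) (5,3) (6,6) (7,9) (8,2) (9,5)

Row 2: attacked by (1,8)→{7,8,9}; (4,7)→{5,7,9}; (5,3)→{3,6}; (6,6)→{2,6}; (7,9)→{4,9}; (8,2)→{2,8}. Safe: 1. Place at column 1.
Row 3: attacked by (1,8)→{6,8}; (2,1)→{1,2}; (4,7)→{6,7,8}; (5,3)→{1,3,5}; (6,6)→{3,6,9}; (7,9)→{5,9}; (8,2)→{2,7}. Safe: 4. Place at column 4.
Row 9: attacked by (1,8)→{8}; (2,1)→{1,8}; (3,4)→{4}; (4,7)→{2,7}; (5,3)→{3,7}; (6,6)→{3,6,9}; (7,9)→{7,9}; (8,2)→{1,2,3}. Safe: 5. Place at column 5.
Columns [8, 1, 4, 7, 3, 6, 9, 2, 5], r−c [-7, 1, -1, -3, 2, 0, -2, 6, 4], r+c [9, 3, 7, 11, 8, 12, 16, 10, 14] are all distinct, so no two queens attack.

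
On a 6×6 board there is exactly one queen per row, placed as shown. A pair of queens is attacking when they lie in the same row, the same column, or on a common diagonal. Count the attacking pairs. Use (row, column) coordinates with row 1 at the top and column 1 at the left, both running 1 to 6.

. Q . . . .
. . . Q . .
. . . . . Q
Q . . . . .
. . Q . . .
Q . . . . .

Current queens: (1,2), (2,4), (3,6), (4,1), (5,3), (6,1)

Same column: (4,1)–(6,1) (column 1).
Total attacking pairs: 1.

1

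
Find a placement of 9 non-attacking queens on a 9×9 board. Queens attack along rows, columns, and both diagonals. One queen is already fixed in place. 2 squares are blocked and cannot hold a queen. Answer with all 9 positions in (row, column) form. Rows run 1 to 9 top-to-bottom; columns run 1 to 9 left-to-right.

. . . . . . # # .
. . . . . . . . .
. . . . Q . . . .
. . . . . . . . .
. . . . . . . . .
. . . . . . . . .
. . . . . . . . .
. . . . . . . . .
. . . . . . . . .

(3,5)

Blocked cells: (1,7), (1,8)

(1,9) (2,2) (3,5) (4,7) (5,1) (6,3) (7,8) (8,6) (9,4)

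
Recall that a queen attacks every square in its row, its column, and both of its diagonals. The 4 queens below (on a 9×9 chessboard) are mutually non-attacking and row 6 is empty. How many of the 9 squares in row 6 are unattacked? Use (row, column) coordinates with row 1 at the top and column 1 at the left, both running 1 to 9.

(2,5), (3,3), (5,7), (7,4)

1

(2,5) attacks row 6 at column 5 and diagonals 1, 9.
(3,3) attacks row 6 at column 3 and diagonals 6.
(5,7) attacks row 6 at column 7 and diagonals 6, 8.
(7,4) attacks row 6 at column 4 and diagonals 3, 5.
Attacked columns: {1, 3, 4, 5, 6, 7, 8, 9}. Safe: {2}.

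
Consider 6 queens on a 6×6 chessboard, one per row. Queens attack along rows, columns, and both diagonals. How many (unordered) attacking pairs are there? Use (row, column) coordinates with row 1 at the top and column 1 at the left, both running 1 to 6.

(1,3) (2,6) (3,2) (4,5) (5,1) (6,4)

All columns are distinct and no two queens satisfy |Δrow| = |Δcol|, so no pair attacks.

0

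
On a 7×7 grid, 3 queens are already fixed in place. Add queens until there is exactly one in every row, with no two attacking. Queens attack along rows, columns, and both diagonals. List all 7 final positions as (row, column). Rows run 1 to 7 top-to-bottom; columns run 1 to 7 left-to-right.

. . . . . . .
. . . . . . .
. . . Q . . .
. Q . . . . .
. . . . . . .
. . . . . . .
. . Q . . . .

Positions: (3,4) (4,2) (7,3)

Row 1: attacked by (3,4)→{2,4,6}; (4,2)→{2,5}; (7,3)→{3}. Safe: 1, 7. Place at column 1.
Row 2: attacked by (1,1)→{1,2}; (3,4)→{3,4,5}; (4,2)→{2,4}; (7,3)→{3}. Safe: 6, 7. Place at column 6.
Row 5: attacked by (1,1)→{1,5}; (2,6)→{3,6}; (3,4)→{2,4,6}; (4,2)→{1,2,3}; (7,3)→{1,3,5}. Safe: 7. Place at column 7.
Row 6: attacked by (1,1)→{1,6}; (2,6)→{2,6}; (3,4)→{1,4,7}; (4,2)→{2,4}; (5,7)→{6,7}; (7,3)→{2,3,4}. Safe: 5. Place at column 5.
Columns [1, 6, 4, 2, 7, 5, 3], r−c [0, -4, -1, 2, -2, 1, 4], r+c [2, 8, 7, 6, 12, 11, 10] are all distinct, so no two queens attack.

(1,1) (2,6) (3,4) (4,2) (5,7) (6,5) (7,3)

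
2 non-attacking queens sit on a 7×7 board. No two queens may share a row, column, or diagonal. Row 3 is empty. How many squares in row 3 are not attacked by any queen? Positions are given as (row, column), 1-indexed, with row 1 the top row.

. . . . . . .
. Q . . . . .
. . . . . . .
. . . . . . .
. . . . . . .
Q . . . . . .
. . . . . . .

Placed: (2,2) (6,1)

3

(2,2) attacks row 3 at column 2 and diagonals 1, 3.
(6,1) attacks row 3 at column 1 and diagonals 4.
Attacked columns: {1, 2, 3, 4}. Safe: {5, 6, 7}.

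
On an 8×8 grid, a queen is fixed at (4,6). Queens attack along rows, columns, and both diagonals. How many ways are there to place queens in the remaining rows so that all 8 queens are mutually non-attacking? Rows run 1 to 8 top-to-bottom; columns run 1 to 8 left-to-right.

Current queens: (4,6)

Branch on row 1: col 1 → 2; col 2 → 1; col 4 → 1; col 5 → 6; col 7 → 1; col 8 → 1.
Sum: 2 + 1 + 1 + 6 + 1 + 1 = 12.

12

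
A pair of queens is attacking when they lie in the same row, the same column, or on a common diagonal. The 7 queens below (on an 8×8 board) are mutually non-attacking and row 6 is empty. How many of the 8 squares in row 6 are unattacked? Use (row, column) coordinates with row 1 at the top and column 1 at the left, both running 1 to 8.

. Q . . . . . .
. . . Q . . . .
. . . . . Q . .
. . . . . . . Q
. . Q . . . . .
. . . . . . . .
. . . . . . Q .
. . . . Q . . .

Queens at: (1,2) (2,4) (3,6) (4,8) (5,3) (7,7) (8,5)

(1,2) attacks row 6 at column 2 and diagonals 7.
(2,4) attacks row 6 at column 4 and diagonals 8.
(3,6) attacks row 6 at column 6 and diagonals 3.
(4,8) attacks row 6 at column 8 and diagonals 6.
(5,3) attacks row 6 at column 3 and diagonals 2, 4.
(7,7) attacks row 6 at column 7 and diagonals 6, 8.
(8,5) attacks row 6 at column 5 and diagonals 3, 7.
Attacked columns: {2, 3, 4, 5, 6, 7, 8}. Safe: {1}.

1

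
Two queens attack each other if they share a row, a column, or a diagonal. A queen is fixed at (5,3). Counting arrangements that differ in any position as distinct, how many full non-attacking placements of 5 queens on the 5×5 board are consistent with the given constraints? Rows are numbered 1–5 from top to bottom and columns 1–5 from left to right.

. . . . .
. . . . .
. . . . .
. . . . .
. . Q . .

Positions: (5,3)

Branch on row 1: col 1 → 1; col 2 → 0; col 4 → 0; col 5 → 1.
Sum: 1 + 0 + 0 + 1 = 2.

2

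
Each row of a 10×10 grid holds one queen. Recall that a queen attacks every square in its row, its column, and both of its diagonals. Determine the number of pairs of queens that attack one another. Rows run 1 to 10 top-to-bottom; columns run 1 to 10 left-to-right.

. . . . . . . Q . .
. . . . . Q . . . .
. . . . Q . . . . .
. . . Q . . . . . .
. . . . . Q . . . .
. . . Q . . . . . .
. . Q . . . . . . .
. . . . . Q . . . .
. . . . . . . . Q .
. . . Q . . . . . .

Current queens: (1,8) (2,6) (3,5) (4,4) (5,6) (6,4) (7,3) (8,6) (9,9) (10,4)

13

Same column: (2,6)–(5,6) (column 6); (2,6)–(8,6) (column 6); (4,4)–(6,4) (column 4); (4,4)–(10,4) (column 4); (5,6)–(8,6) (column 6); (6,4)–(10,4) (column 4).
Same diagonal: (2,6)–(3,5) (|2−3| = |6−5| = 1); (2,6)–(4,4) (|2−4| = |6−4| = 2); (3,5)–(4,4) (|3−4| = |5−4| = 1); (4,4)–(9,9) (|4−9| = |4−9| = 5); (6,4)–(7,3) (|6−7| = |4−3| = 1); (6,4)–(8,6) (|6−8| = |4−6| = 2); (8,6)–(10,4) (|8−10| = |6−4| = 2).
Total attacking pairs: 13.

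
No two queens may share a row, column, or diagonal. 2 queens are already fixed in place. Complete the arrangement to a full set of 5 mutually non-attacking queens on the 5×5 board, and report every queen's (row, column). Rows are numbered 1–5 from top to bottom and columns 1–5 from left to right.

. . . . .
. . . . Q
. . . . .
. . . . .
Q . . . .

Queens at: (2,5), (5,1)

Row 1: attacked by (2,5)→{4,5}; (5,1)→{1,5}. Safe: 2, 3. Place at column 3.
Row 3: attacked by (1,3)→{1,3,5}; (2,5)→{4,5}; (5,1)→{1,3}. Safe: 2. Place at column 2.
Row 4: attacked by (1,3)→{3}; (2,5)→{3,5}; (3,2)→{1,2,3}; (5,1)→{1,2}. Safe: 4. Place at column 4.
Columns [3, 5, 2, 4, 1], r−c [-2, -3, 1, 0, 4], r+c [4, 7, 5, 8, 6] are all distinct, so no two queens attack.

(1,3) (2,5) (3,2) (4,4) (5,1)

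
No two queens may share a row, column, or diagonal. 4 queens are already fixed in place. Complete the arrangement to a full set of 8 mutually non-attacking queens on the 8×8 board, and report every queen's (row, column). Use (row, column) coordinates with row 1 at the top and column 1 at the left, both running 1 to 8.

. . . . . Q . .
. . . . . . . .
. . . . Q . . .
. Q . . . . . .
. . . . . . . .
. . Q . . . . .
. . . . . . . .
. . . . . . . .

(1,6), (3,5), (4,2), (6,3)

Row 2: attacked by (1,6)→{5,6,7}; (3,5)→{4,5,6}; (4,2)→{2,4}; (6,3)→{3,7}. Safe: 1, 8. Place at column 1.
Row 5: attacked by (1,6)→{2,6}; (2,1)→{1,4}; (3,5)→{3,5,7}; (4,2)→{1,2,3}; (6,3)→{2,3,4}. Safe: 8. Place at column 8.
Row 7: attacked by (1,6)→{6}; (2,1)→{1,6}; (3,5)→{1,5}; (4,2)→{2,5}; (5,8)→{6,8}; (6,3)→{2,3,4}. Safe: 7. Place at column 7.
Row 8: attacked by (1,6)→{6}; (2,1)→{1,7}; (3,5)→{5}; (4,2)→{2,6}; (5,8)→{5,8}; (6,3)→{1,3,5}; (7,7)→{6,7,8}. Safe: 4. Place at column 4.
Columns [6, 1, 5, 2, 8, 3, 7, 4], r−c [-5, 1, -2, 2, -3, 3, 0, 4], r+c [7, 3, 8, 6, 13, 9, 14, 12] are all distinct, so no two queens attack.

(1,6) (2,1) (3,5) (4,2) (5,8) (6,3) (7,7) (8,4)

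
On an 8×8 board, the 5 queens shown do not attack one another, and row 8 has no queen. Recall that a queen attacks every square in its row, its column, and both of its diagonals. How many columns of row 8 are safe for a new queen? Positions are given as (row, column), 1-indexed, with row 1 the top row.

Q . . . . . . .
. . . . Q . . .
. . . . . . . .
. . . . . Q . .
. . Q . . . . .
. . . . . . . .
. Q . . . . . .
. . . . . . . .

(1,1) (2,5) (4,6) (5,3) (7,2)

2

(1,1) attacks row 8 at column 1 and diagonals 8.
(2,5) attacks row 8 at column 5.
(4,6) attacks row 8 at column 6 and diagonals 2.
(5,3) attacks row 8 at column 3 and diagonals 6.
(7,2) attacks row 8 at column 2 and diagonals 1, 3.
Attacked columns: {1, 2, 3, 5, 6, 8}. Safe: {4, 7}.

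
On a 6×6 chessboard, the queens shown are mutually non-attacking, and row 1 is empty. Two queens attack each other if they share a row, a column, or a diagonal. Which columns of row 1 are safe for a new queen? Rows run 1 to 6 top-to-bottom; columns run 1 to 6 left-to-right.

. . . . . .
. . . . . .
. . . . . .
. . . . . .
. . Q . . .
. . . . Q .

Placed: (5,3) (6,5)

(5,3) attacks row 1 at column 3.
(6,5) attacks row 1 at column 5.
Attacked columns: {3, 5}. Safe: {1, 2, 4, 6}.

columns 1, 2, 4, 6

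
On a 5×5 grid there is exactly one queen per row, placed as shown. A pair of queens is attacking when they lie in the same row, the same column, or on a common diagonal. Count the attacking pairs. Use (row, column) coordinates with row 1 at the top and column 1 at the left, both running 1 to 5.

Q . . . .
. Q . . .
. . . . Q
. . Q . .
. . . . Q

Same column: (3,5)–(5,5) (column 5).
Same diagonal: (1,1)–(2,2) (|1−2| = |1−2| = 1); (1,1)–(5,5) (|1−5| = |1−5| = 4); (2,2)–(5,5) (|2−5| = |2−5| = 3).
Total attacking pairs: 4.

4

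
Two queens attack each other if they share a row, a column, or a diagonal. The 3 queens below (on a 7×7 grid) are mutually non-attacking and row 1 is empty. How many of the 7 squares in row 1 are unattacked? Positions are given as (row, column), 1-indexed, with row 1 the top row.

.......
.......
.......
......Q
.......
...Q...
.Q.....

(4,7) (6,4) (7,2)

(4,7) attacks row 1 at column 7 and diagonals 4.
(6,4) attacks row 1 at column 4.
(7,2) attacks row 1 at column 2.
Attacked columns: {2, 4, 7}. Safe: {1, 3, 5, 6}.

4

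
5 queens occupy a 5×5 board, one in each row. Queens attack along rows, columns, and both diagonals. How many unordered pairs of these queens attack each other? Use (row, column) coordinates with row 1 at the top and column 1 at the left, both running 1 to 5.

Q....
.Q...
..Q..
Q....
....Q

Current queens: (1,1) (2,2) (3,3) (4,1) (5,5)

7

Same column: (1,1)–(4,1) (column 1).
Same diagonal: (1,1)–(2,2) (|1−2| = |1−2| = 1); (1,1)–(3,3) (|1−3| = |1−3| = 2); (1,1)–(5,5) (|1−5| = |1−5| = 4); (2,2)–(3,3) (|2−3| = |2−3| = 1); (2,2)–(5,5) (|2−5| = |2−5| = 3); (3,3)–(5,5) (|3−5| = |3−5| = 2).
Total attacking pairs: 7.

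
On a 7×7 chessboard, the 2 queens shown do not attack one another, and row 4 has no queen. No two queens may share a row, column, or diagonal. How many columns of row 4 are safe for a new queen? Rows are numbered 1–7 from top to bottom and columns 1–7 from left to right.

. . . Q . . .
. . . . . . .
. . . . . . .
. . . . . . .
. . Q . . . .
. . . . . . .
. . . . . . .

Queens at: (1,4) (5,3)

2

(1,4) attacks row 4 at column 4 and diagonals 1, 7.
(5,3) attacks row 4 at column 3 and diagonals 2, 4.
Attacked columns: {1, 2, 3, 4, 7}. Safe: {5, 6}.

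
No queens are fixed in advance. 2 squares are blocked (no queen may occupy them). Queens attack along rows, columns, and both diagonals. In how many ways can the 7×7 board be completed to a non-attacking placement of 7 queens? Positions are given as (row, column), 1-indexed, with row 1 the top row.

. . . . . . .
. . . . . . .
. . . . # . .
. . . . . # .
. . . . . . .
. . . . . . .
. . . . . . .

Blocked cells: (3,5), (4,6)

Branch on row 1: col 1 → 2; col 2 → 6; col 3 → 6; col 4 → 2; col 5 → 4; col 6 → 5; col 7 → 3.
Sum: 2 + 6 + 6 + 2 + 4 + 5 + 3 = 28.

28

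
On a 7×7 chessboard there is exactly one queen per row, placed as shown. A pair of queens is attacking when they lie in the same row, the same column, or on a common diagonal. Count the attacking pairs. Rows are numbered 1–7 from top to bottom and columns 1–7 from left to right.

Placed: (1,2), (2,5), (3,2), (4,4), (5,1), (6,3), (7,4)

3

Same column: (1,2)–(3,2) (column 2); (4,4)–(7,4) (column 4).
Same diagonal: (6,3)–(7,4) (|6−7| = |3−4| = 1).
Total attacking pairs: 3.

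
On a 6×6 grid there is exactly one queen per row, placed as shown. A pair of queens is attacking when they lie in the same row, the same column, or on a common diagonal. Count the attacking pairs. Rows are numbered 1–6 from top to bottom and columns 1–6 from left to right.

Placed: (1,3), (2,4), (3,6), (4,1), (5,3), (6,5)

Same column: (1,3)–(5,3) (column 3).
Same diagonal: (1,3)–(2,4) (|1−2| = |3−4| = 1).
Total attacking pairs: 2.

2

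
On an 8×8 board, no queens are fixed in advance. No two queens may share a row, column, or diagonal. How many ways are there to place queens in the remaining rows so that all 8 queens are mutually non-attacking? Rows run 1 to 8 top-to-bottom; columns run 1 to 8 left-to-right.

92

Branch on row 1: col 1 → 4; col 2 → 8; col 3 → 16; col 4 → 18; col 5 → 18; col 6 → 16; col 7 → 8; col 8 → 4.
Sum: 4 + 8 + 16 + 18 + 18 + 16 + 8 + 4 = 92.
(This is the classic 8-queens count.)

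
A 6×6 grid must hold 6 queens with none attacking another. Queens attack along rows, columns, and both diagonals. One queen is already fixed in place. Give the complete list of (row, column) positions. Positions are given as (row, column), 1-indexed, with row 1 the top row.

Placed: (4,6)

Row 1: attacked by (4,6)→{3,6}. Safe: 1, 2, 4, 5. Place at column 5.
Row 2: attacked by (1,5)→{4,5,6}; (4,6)→{4,6}. Safe: 1, 2, 3. Place at column 3.
Row 3: attacked by (1,5)→{3,5}; (2,3)→{2,3,4}; (4,6)→{5,6}. Safe: 1. Place at column 1.
Row 5: attacked by (1,5)→{1,5}; (2,3)→{3,6}; (3,1)→{1,3}; (4,6)→{5,6}. Safe: 2, 4. Place at column 4.
Row 6: attacked by (1,5)→{5}; (2,3)→{3}; (3,1)→{1,4}; (4,6)→{4,6}; (5,4)→{3,4,5}. Safe: 2. Place at column 2.
Columns [5, 3, 1, 6, 4, 2], r−c [-4, -1, 2, -2, 1, 4], r+c [6, 5, 4, 10, 9, 8] are all distinct, so no two queens attack.

(1,5) (2,3) (3,1) (4,6) (5,4) (6,2)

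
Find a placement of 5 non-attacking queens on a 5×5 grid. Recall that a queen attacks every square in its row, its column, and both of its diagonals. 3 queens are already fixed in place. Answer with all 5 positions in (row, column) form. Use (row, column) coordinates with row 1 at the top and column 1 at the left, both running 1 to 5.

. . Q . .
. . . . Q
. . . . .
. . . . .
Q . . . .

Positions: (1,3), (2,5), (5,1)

Row 3: attacked by (1,3)→{1,3,5}; (2,5)→{4,5}; (5,1)→{1,3}. Safe: 2. Place at column 2.
Row 4: attacked by (1,3)→{3}; (2,5)→{3,5}; (3,2)→{1,2,3}; (5,1)→{1,2}. Safe: 4. Place at column 4.
Columns [3, 5, 2, 4, 1], r−c [-2, -3, 1, 0, 4], r+c [4, 7, 5, 8, 6] are all distinct, so no two queens attack.

(1,3) (2,5) (3,2) (4,4) (5,1)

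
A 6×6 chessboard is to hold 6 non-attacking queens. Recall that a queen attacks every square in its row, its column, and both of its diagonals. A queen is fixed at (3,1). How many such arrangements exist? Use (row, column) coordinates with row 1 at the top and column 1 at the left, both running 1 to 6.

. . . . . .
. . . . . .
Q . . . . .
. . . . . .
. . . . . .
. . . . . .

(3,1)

1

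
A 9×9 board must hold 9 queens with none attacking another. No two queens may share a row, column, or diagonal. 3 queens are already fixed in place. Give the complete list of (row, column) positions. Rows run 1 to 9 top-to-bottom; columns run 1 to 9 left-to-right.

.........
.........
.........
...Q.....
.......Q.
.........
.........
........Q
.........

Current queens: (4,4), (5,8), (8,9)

Row 1: attacked by (4,4)→{1,4,7}; (5,8)→{4,8}; (8,9)→{2,9}. Safe: 3, 5, 6. Place at column 6.
Row 2: attacked by (1,6)→{5,6,7}; (4,4)→{2,4,6}; (5,8)→{5,8}; (8,9)→{3,9}. Safe: 1. Place at column 1.
Row 3: attacked by (1,6)→{4,6,8}; (2,1)→{1,2}; (4,4)→{3,4,5}; (5,8)→{6,8}; (8,9)→{4,9}. Safe: 7. Place at column 7.
Row 6: attacked by (1,6)→{1,6}; (2,1)→{1,5}; (3,7)→{4,7}; (4,4)→{2,4,6}; (5,8)→{7,8,9}; (8,9)→{7,9}. Safe: 3. Place at column 3.
Row 7: attacked by (1,6)→{6}; (2,1)→{1,6}; (3,7)→{3,7}; (4,4)→{1,4,7}; (5,8)→{6,8}; (6,3)→{2,3,4}; (8,9)→{8,9}. Safe: 5. Place at column 5.
Row 9: attacked by (1,6)→{6}; (2,1)→{1,8}; (3,7)→{1,7}; (4,4)→{4,9}; (5,8)→{4,8}; (6,3)→{3,6}; (7,5)→{3,5,7}; (8,9)→{8,9}. Safe: 2. Place at column 2.
Columns [6, 1, 7, 4, 8, 3, 5, 9, 2], r−c [-5, 1, -4, 0, -3, 3, 2, -1, 7], r+c [7, 3, 10, 8, 13, 9, 12, 17, 11] are all distinct, so no two queens attack.

(1,6) (2,1) (3,7) (4,4) (5,8) (6,3) (7,5) (8,9) (9,2)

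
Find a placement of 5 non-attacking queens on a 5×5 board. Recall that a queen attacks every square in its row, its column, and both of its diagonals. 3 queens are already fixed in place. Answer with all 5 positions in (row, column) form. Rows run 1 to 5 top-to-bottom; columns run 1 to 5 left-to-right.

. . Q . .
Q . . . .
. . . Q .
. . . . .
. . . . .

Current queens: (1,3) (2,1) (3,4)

Row 4: attacked by (1,3)→{3}; (2,1)→{1,3}; (3,4)→{3,4,5}. Safe: 2. Place at column 2.
Row 5: attacked by (1,3)→{3}; (2,1)→{1,4}; (3,4)→{2,4}; (4,2)→{1,2,3}. Safe: 5. Place at column 5.
Columns [3, 1, 4, 2, 5], r−c [-2, 1, -1, 2, 0], r+c [4, 3, 7, 6, 10] are all distinct, so no two queens attack.

(1,3) (2,1) (3,4) (4,2) (5,5)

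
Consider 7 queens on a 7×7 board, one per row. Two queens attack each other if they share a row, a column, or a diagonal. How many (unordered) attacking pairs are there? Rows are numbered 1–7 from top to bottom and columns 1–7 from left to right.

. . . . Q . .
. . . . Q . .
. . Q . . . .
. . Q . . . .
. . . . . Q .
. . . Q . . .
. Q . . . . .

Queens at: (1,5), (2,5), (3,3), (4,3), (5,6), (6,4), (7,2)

4

Same column: (1,5)–(2,5) (column 5); (3,3)–(4,3) (column 3).
Same diagonal: (1,5)–(3,3) (|1−3| = |5−3| = 2); (2,5)–(4,3) (|2−4| = |5−3| = 2).
Total attacking pairs: 4.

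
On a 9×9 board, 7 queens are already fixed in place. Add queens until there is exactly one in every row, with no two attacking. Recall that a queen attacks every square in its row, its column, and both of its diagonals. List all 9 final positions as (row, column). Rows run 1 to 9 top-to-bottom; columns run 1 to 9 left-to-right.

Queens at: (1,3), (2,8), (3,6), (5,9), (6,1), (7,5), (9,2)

(1,3) (2,8) (3,6) (4,4) (5,9) (6,1) (7,5) (8,7) (9,2)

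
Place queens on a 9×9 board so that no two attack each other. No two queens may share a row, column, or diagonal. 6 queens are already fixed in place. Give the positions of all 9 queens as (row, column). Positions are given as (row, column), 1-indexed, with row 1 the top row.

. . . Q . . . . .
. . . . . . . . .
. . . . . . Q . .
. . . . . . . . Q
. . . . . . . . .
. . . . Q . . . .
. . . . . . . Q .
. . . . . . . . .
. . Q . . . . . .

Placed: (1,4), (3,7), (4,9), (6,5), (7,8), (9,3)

(1,4) (2,2) (3,7) (4,9) (5,1) (6,5) (7,8) (8,6) (9,3)

Row 2: attacked by (1,4)→{3,4,5}; (3,7)→{6,7,8}; (4,9)→{7,9}; (6,5)→{1,5,9}; (7,8)→{3,8}; (9,3)→{3}. Safe: 2. Place at column 2.
Row 5: attacked by (1,4)→{4,8}; (2,2)→{2,5}; (3,7)→{5,7,9}; (4,9)→{8,9}; (6,5)→{4,5,6}; (7,8)→{6,8}; (9,3)→{3,7}. Safe: 1. Place at column 1.
Row 8: attacked by (1,4)→{4}; (2,2)→{2,8}; (3,7)→{2,7}; (4,9)→{5,9}; (5,1)→{1,4}; (6,5)→{3,5,7}; (7,8)→{7,8,9}; (9,3)→{2,3,4}. Safe: 6. Place at column 6.
Columns [4, 2, 7, 9, 1, 5, 8, 6, 3], r−c [-3, 0, -4, -5, 4, 1, -1, 2, 6], r+c [5, 4, 10, 13, 6, 11, 15, 14, 12] are all distinct, so no two queens attack.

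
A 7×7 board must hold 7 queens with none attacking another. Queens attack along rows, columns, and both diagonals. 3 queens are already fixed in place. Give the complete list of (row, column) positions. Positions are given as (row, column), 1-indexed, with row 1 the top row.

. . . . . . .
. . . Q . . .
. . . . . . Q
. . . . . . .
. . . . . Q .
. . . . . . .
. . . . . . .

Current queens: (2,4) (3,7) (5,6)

(1,1) (2,4) (3,7) (4,3) (5,6) (6,2) (7,5)

Row 1: attacked by (2,4)→{3,4,5}; (3,7)→{5,7}; (5,6)→{2,6}. Safe: 1. Place at column 1.
Row 4: attacked by (1,1)→{1,4}; (2,4)→{2,4,6}; (3,7)→{6,7}; (5,6)→{5,6,7}. Safe: 3. Place at column 3.
Row 6: attacked by (1,1)→{1,6}; (2,4)→{4}; (3,7)→{4,7}; (4,3)→{1,3,5}; (5,6)→{5,6,7}. Safe: 2. Place at column 2.
Row 7: attacked by (1,1)→{1,7}; (2,4)→{4}; (3,7)→{3,7}; (4,3)→{3,6}; (5,6)→{4,6}; (6,2)→{1,2,3}. Safe: 5. Place at column 5.
Columns [1, 4, 7, 3, 6, 2, 5], r−c [0, -2, -4, 1, -1, 4, 2], r+c [2, 6, 10, 7, 11, 8, 12] are all distinct, so no two queens attack.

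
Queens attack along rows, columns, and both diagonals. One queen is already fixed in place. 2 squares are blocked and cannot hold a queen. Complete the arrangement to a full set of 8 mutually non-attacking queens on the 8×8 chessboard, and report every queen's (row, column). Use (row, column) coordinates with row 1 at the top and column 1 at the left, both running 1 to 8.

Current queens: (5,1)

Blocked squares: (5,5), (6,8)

Row 1: attacked by (5,1)→{1,5}. Safe: 2, 3, 4, 6, 7, 8. Place at column 7.
Row 2: attacked by (1,7)→{6,7,8}; (5,1)→{1,4}. Safe: 2, 3, 5. Place at column 2.
Row 3: attacked by (1,7)→{5,7}; (2,2)→{1,2,3}; (5,1)→{1,3}. Safe: 4, 6, 8. Place at column 6.
Row 4: attacked by (1,7)→{4,7}; (2,2)→{2,4}; (3,6)→{5,6,7}; (5,1)→{1,2}. Safe: 3, 8. Place at column 3.
Row 6: attacked by (1,7)→{2,7}; (2,2)→{2,6}; (3,6)→{3,6}; (4,3)→{1,3,5}; (5,1)→{1,2}. Blocked: 8. Safe: 4. Place at column 4.
Row 7: attacked by (1,7)→{1,7}; (2,2)→{2,7}; (3,6)→{2,6}; (4,3)→{3,6}; (5,1)→{1,3}; (6,4)→{3,4,5}. Safe: 8. Place at column 8.
Row 8: attacked by (1,7)→{7}; (2,2)→{2,8}; (3,6)→{1,6}; (4,3)→{3,7}; (5,1)→{1,4}; (6,4)→{2,4,6}; (7,8)→{7,8}. Safe: 5. Place at column 5.
Columns [7, 2, 6, 3, 1, 4, 8, 5], r−c [-6, 0, -3, 1, 4, 2, -1, 3], r+c [8, 4, 9, 7, 6, 10, 15, 13] are all distinct, so no two queens attack.

(1,7) (2,2) (3,6) (4,3) (5,1) (6,4) (7,8) (8,5)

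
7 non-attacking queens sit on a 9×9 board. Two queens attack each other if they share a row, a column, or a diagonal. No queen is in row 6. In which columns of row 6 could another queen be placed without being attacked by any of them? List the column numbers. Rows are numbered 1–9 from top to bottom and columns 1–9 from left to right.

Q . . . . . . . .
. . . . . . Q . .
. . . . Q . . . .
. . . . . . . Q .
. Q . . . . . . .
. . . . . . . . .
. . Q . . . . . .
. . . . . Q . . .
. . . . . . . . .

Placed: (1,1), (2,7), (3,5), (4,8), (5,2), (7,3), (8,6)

columns 9

(1,1) attacks row 6 at column 1 and diagonals 6.
(2,7) attacks row 6 at column 7 and diagonals 3.
(3,5) attacks row 6 at column 5 and diagonals 2, 8.
(4,8) attacks row 6 at column 8 and diagonals 6.
(5,2) attacks row 6 at column 2 and diagonals 1, 3.
(7,3) attacks row 6 at column 3 and diagonals 2, 4.
(8,6) attacks row 6 at column 6 and diagonals 4, 8.
Attacked columns: {1, 2, 3, 4, 5, 6, 7, 8}. Safe: {9}.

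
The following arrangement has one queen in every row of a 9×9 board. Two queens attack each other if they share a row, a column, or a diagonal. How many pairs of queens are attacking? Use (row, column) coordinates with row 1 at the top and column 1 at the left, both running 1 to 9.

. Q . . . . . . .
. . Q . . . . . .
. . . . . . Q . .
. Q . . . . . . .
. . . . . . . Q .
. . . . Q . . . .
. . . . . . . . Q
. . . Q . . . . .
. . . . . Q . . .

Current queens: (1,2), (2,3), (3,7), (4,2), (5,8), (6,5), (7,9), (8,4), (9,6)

Same column: (1,2)–(4,2) (column 2).
Same diagonal: (1,2)–(2,3) (|1−2| = |2−3| = 1).
Total attacking pairs: 2.

2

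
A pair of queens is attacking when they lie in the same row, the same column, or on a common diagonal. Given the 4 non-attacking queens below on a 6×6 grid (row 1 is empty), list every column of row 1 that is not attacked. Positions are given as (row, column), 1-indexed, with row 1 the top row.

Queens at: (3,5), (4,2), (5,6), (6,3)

(3,5) attacks row 1 at column 5 and diagonals 3.
(4,2) attacks row 1 at column 2 and diagonals 5.
(5,6) attacks row 1 at column 6 and diagonals 2.
(6,3) attacks row 1 at column 3.
Attacked columns: {2, 3, 5, 6}. Safe: {1, 4}.

columns 1, 4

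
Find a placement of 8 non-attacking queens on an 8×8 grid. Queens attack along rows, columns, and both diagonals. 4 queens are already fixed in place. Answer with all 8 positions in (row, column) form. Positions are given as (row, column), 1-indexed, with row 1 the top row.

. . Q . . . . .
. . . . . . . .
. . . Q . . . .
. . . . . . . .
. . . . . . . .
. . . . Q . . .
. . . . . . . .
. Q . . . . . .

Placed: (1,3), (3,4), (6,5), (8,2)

(1,3) (2,6) (3,4) (4,1) (5,8) (6,5) (7,7) (8,2)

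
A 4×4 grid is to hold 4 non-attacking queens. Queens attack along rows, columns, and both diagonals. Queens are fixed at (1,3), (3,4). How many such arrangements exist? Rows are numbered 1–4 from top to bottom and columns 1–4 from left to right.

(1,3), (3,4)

Branch on row 2: col 1 → 1.
Sum: 1 = 1.

1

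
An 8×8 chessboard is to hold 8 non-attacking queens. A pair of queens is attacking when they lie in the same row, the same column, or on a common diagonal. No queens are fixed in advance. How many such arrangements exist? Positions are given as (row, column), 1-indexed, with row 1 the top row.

Branch on row 1: col 1 → 4; col 2 → 8; col 3 → 16; col 4 → 18; col 5 → 18; col 6 → 16; col 7 → 8; col 8 → 4.
Sum: 4 + 8 + 16 + 18 + 18 + 16 + 8 + 4 = 92.
(This is the classic 8-queens count.)

92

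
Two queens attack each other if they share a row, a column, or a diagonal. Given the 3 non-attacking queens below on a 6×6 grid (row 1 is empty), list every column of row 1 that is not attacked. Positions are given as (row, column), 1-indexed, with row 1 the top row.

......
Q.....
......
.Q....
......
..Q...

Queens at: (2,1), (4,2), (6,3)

(2,1) attacks row 1 at column 1 and diagonals 2.
(4,2) attacks row 1 at column 2 and diagonals 5.
(6,3) attacks row 1 at column 3.
Attacked columns: {1, 2, 3, 5}. Safe: {4, 6}.

columns 4, 6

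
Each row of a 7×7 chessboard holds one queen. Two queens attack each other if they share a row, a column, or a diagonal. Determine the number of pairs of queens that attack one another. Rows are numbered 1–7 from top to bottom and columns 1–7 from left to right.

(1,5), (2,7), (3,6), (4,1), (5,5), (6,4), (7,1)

4

Same column: (1,5)–(5,5) (column 5); (4,1)–(7,1) (column 1).
Same diagonal: (2,7)–(3,6) (|2−3| = |7−6| = 1); (5,5)–(6,4) (|5−6| = |5−4| = 1).
Total attacking pairs: 4.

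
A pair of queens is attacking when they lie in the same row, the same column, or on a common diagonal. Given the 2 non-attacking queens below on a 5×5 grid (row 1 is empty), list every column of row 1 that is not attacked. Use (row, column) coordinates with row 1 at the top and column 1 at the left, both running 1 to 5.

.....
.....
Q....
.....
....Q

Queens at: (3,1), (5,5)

columns 2, 4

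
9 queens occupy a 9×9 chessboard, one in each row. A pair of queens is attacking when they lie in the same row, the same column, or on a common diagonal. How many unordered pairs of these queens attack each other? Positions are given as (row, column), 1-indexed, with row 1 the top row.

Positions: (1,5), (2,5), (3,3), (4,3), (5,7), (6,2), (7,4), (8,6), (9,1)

4

Same column: (1,5)–(2,5) (column 5); (3,3)–(4,3) (column 3).
Same diagonal: (1,5)–(3,3) (|1−3| = |5−3| = 2); (2,5)–(4,3) (|2−4| = |5−3| = 2).
Total attacking pairs: 4.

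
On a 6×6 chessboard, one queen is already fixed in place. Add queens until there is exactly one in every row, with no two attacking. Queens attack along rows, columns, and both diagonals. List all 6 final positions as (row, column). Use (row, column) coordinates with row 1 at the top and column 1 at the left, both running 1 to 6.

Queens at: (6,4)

(1,3) (2,6) (3,2) (4,5) (5,1) (6,4)

Row 1: attacked by (6,4)→{4}. Safe: 1, 2, 3, 5, 6. Place at column 3.
Row 2: attacked by (1,3)→{2,3,4}; (6,4)→{4}. Safe: 1, 5, 6. Place at column 6.
Row 3: attacked by (1,3)→{1,3,5}; (2,6)→{5,6}; (6,4)→{1,4}. Safe: 2. Place at column 2.
Row 4: attacked by (1,3)→{3,6}; (2,6)→{4,6}; (3,2)→{1,2,3}; (6,4)→{2,4,6}. Safe: 5. Place at column 5.
Row 5: attacked by (1,3)→{3}; (2,6)→{3,6}; (3,2)→{2,4}; (4,5)→{4,5,6}; (6,4)→{3,4,5}. Safe: 1. Place at column 1.
Columns [3, 6, 2, 5, 1, 4], r−c [-2, -4, 1, -1, 4, 2], r+c [4, 8, 5, 9, 6, 10] are all distinct, so no two queens attack.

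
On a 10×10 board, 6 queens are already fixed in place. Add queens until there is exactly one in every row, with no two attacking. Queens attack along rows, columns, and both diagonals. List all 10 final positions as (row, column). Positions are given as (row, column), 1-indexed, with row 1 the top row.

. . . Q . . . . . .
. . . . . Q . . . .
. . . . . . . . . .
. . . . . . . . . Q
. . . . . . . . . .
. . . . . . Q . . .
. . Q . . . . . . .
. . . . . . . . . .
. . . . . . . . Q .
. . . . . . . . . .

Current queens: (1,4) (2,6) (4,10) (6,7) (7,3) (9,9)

Row 3: attacked by (1,4)→{2,4,6}; (2,6)→{5,6,7}; (4,10)→{9,10}; (6,7)→{4,7,10}; (7,3)→{3,7}; (9,9)→{3,9}. Safe: 1, 8. Place at column 8.
Row 5: attacked by (1,4)→{4,8}; (2,6)→{3,6,9}; (3,8)→{6,8,10}; (4,10)→{9,10}; (6,7)→{6,7,8}; (7,3)→{1,3,5}; (9,9)→{5,9}. Safe: 2. Place at column 2.
Row 8: attacked by (1,4)→{4}; (2,6)→{6}; (3,8)→{3,8}; (4,10)→{6,10}; (5,2)→{2,5}; (6,7)→{5,7,9}; (7,3)→{2,3,4}; (9,9)→{8,9,10}. Safe: 1. Place at column 1.
Row 10: attacked by (1,4)→{4}; (2,6)→{6}; (3,8)→{1,8}; (4,10)→{4,10}; (5,2)→{2,7}; (6,7)→{3,7}; (7,3)→{3,6}; (8,1)→{1,3}; (9,9)→{8,9,10}. Safe: 5. Place at column 5.
Columns [4, 6, 8, 10, 2, 7, 3, 1, 9, 5], r−c [-3, -4, -5, -6, 3, -1, 4, 7, 0, 5], r+c [5, 8, 11, 14, 7, 13, 10, 9, 18, 15] are all distinct, so no two queens attack.

(1,4) (2,6) (3,8) (4,10) (5,2) (6,7) (7,3) (8,1) (9,9) (10,5)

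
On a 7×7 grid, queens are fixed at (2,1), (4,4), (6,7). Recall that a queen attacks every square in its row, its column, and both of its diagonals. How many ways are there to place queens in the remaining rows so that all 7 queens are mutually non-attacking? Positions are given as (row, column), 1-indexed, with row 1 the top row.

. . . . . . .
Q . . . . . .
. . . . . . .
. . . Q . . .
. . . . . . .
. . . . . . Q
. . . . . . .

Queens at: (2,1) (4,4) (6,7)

Branch on row 1: col 3 → 1; col 5 → 1; col 6 → 0.
Sum: 1 + 1 + 0 = 2.

2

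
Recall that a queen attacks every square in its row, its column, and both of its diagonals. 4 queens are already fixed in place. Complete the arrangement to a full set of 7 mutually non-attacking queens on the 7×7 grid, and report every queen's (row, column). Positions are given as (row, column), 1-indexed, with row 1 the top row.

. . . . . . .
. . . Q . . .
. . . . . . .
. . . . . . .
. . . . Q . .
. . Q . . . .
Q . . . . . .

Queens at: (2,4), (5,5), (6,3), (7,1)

Row 1: attacked by (2,4)→{3,4,5}; (5,5)→{1,5}; (6,3)→{3}; (7,1)→{1,7}. Safe: 2, 6. Place at column 6.
Row 3: attacked by (1,6)→{4,6}; (2,4)→{3,4,5}; (5,5)→{3,5,7}; (6,3)→{3,6}; (7,1)→{1,5}. Safe: 2. Place at column 2.
Row 4: attacked by (1,6)→{3,6}; (2,4)→{2,4,6}; (3,2)→{1,2,3}; (5,5)→{4,5,6}; (6,3)→{1,3,5}; (7,1)→{1,4}. Safe: 7. Place at column 7.
Columns [6, 4, 2, 7, 5, 3, 1], r−c [-5, -2, 1, -3, 0, 3, 6], r+c [7, 6, 5, 11, 10, 9, 8] are all distinct, so no two queens attack.

(1,6) (2,4) (3,2) (4,7) (5,5) (6,3) (7,1)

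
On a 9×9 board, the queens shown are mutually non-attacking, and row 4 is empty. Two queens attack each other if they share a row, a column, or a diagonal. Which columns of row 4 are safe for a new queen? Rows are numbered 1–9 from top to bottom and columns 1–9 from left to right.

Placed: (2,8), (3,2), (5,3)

(2,8) attacks row 4 at column 8 and diagonals 6.
(3,2) attacks row 4 at column 2 and diagonals 1, 3.
(5,3) attacks row 4 at column 3 and diagonals 2, 4.
Attacked columns: {1, 2, 3, 4, 6, 8}. Safe: {5, 7, 9}.

columns 5, 7, 9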